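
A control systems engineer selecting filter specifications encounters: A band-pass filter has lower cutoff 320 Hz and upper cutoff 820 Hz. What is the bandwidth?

Bandwidth = f_high - f_low
= 820 Hz - 320 Hz = 500 Hz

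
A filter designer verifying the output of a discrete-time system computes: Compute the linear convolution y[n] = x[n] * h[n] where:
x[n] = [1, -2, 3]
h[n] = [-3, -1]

y[n] = sum_k x[k]*h[n-k]. Output length = len(x) + len(h) - 1 = 3 + 2 - 1 = 4.
y[0] = 1*-3 = -3
y[1] = -2*-3 + 1*-1 = 5
y[2] = 3*-3 + -2*-1 = -7
y[3] = 3*-1 = -3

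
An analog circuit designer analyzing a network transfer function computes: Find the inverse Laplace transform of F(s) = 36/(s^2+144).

Standard pair: w/(s^2+w^2) <-> sin(wt)*u(t)
Recognize w^2 = 144, so w = 12; numerator 36 = 3*12.
f(t) = 3*sin(12t)*u(t)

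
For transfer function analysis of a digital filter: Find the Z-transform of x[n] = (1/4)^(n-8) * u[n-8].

Time-shifting property: if X(z) = Z{x[n]}, then Z{x[n-d]} = z^(-d) * X(z)
X(z) = z/(z - 1/4) for x[n] = (1/4)^n * u[n]
Z{x[n-8]} = z^(-8) * z/(z - 1/4) = z^(-7)/(z - 1/4)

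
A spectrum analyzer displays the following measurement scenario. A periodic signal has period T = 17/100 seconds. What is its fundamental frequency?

The fundamental frequency is the reciprocal of the period.
f = 1/T = 1/(17/100) = 100/17 Hz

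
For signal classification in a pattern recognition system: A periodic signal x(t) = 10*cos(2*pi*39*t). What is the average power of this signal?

Average power of A*cos(wt) is A^2/2.
P = 10^2 / 2 = 100/2 = 50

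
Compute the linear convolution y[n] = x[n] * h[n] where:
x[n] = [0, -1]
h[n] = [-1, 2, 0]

y[n] = sum_k x[k]*h[n-k]. Output length = len(x) + len(h) - 1 = 2 + 3 - 1 = 4.
y[0] = 0*-1 = 0
y[1] = -1*-1 + 0*2 = 1
y[2] = -1*2 + 0*0 = -2
y[3] = -1*0 = 0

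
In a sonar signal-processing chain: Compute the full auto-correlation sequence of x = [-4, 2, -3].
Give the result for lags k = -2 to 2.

r_xx[k] = sum_m x[m]*x[m+k], indexed from 0, for k = -2 to 2:
  r_xx[-2] = x[2]*x[0] = 12
  r_xx[-1] = x[1]*x[0] + x[2]*x[1] = -14
  r_xx[0] = x[0]*x[0] + x[1]*x[1] + x[2]*x[2] = 29
  r_xx[1] = x[0]*x[1] + x[1]*x[2] = -14
  r_xx[2] = x[0]*x[2] = 12
r_xx = [12, -14, 29, -14, 12]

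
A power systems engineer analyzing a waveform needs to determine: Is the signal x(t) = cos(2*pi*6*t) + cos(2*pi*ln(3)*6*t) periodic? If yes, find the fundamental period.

f1 = 6 Hz, f2 = 6*ln(3) Hz
Ratio f2/f1 = ln(3), which is irrational.
Since the frequency ratio is irrational, no common period exists.
The signal is not periodic.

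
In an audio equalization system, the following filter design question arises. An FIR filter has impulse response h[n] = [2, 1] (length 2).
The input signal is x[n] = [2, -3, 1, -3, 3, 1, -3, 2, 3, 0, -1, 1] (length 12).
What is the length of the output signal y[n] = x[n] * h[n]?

For linear convolution, the output length is:
len(y) = len(x) + len(h) - 1 = 12 + 2 - 1 = 13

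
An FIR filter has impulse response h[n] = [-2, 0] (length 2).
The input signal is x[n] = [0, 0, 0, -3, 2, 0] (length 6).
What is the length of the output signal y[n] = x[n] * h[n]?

For linear convolution, the output length is:
len(y) = len(x) + len(h) - 1 = 6 + 2 - 1 = 7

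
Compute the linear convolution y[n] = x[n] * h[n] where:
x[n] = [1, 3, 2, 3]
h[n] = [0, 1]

y[n] = sum_k x[k]*h[n-k]. Output length = len(x) + len(h) - 1 = 4 + 2 - 1 = 5.
y[0] = 1*0 = 0
y[1] = 3*0 + 1*1 = 1
y[2] = 2*0 + 3*1 = 3
y[3] = 3*0 + 2*1 = 2
y[4] = 3*1 = 3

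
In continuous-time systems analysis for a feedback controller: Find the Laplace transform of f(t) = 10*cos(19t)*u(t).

Standard pair: cos(wt)*u(t) <-> s/(s^2+w^2)
With w = 19: L{10*cos(19t)*u(t)} = 10s/(s^2+361)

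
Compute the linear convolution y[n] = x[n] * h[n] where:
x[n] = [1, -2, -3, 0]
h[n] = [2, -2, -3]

y[n] = sum_k x[k]*h[n-k]. Output length = len(x) + len(h) - 1 = 4 + 3 - 1 = 6.
y[0] = 1*2 = 2
y[1] = -2*2 + 1*-2 = -6
y[2] = -3*2 + -2*-2 + 1*-3 = -5
y[3] = 0*2 + -3*-2 + -2*-3 = 12
y[4] = 0*-2 + -3*-3 = 9
y[5] = 0*-3 = 0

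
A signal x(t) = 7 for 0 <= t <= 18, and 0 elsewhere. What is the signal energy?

Energy = integral of |x(t)|^2 dt over the signal duration
= 7^2 * 18 = 49 * 18 = 882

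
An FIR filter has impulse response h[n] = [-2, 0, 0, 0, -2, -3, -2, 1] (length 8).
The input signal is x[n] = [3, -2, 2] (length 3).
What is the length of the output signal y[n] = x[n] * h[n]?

For linear convolution, the output length is:
len(y) = len(x) + len(h) - 1 = 3 + 8 - 1 = 10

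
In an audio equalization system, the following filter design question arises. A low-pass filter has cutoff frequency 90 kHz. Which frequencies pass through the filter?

A low-pass filter passes all frequencies below the cutoff frequency 90 kHz and attenuates higher frequencies.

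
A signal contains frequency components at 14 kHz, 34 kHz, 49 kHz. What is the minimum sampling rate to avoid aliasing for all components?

The highest frequency component is f_max = 49 kHz.
Nyquist rate = 2 * f_max = 2 * 49 kHz = 98 kHz.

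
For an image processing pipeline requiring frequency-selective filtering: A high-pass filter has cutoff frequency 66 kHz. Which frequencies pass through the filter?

A high-pass filter passes all frequencies above the cutoff frequency 66 kHz and attenuates lower frequencies.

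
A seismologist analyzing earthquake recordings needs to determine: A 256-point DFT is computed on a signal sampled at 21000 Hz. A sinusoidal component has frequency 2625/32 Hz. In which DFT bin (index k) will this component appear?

DFT frequency resolution = f_s/N = 21000/256 = 2625/32 Hz
Bin index k = f_signal / resolution = 2625/32 / 2625/32 = 1
The signal frequency 2625/32 Hz falls in DFT bin k = 1.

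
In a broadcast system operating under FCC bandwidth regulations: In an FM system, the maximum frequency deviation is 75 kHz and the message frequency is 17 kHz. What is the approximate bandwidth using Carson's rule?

Carson's rule: BW = 2*(delta_f + f_m)
= 2*(75 + 17) kHz = 184 kHz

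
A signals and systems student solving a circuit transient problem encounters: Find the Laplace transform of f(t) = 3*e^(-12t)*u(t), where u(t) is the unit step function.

Standard Laplace transform pair:
e^(-at)*u(t) <-> 1/(s+a)
With a = 12: L{3*e^(-12t)*u(t)} = 3/(s+12), ROC: Re(s) > -12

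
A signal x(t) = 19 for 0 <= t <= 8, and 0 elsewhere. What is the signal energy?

Energy = integral of |x(t)|^2 dt over the signal duration
= 19^2 * 8 = 361 * 8 = 2888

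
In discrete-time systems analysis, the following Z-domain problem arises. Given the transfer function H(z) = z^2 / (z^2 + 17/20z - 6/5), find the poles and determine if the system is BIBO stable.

Poles are roots of the denominator: z^2 + 17/20z - 6/5 = 0.
Quadratic formula: z = [-(17/20) +/- sqrt((17/20)^2 - 4*(-6/5))] / 2
Discriminant = 289/400 + 24/5 = 2209/400; sqrt = 47/20.
z = (-17/20 +/- 47/20) / 2 => z = 3/4 or z = -8/5.
|p1| = 8/5, |p2| = 3/4.
For BIBO stability, all poles must lie inside the unit circle (|p| < 1).
System is UNSTABLE since at least one |p| >= 1.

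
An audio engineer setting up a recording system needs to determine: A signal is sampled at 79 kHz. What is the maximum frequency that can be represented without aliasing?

The maximum frequency that can be represented without aliasing
is the Nyquist frequency: f_max = f_s / 2 = 79 kHz / 2 = 79/2 kHz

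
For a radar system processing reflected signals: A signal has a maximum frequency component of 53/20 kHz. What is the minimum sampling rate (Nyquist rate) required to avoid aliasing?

By the Nyquist-Shannon sampling theorem,
the minimum sampling rate (Nyquist rate) must be at least 2 * f_max.
Nyquist rate = 2 * 53/20 kHz = 53/10 kHz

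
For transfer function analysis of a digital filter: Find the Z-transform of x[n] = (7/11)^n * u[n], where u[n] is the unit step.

The Z-transform of a^n * u[n] is z/(z-a) for |z| > |a|.
Here a = 7/11, so X(z) = z/(z - (7/11)) = 11z/(11z - 7)
ROC: |z| > 7/11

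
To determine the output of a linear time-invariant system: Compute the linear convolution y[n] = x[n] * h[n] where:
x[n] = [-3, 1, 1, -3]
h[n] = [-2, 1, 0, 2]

y[n] = sum_k x[k]*h[n-k]. Output length = len(x) + len(h) - 1 = 4 + 4 - 1 = 7.
y[0] = -3*-2 = 6
y[1] = 1*-2 + -3*1 = -5
y[2] = 1*-2 + 1*1 + -3*0 = -1
y[3] = -3*-2 + 1*1 + 1*0 + -3*2 = 1
y[4] = -3*1 + 1*0 + 1*2 = -1
y[5] = -3*0 + 1*2 = 2
y[6] = -3*2 = -6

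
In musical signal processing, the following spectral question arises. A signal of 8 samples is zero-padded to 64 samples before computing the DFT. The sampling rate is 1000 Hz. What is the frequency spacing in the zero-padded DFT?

Original DFT: N = 8, resolution = f_s/N = 1000/8 = 125 Hz
Zero-padded DFT: N = 64, resolution = f_s/N = 1000/64 = 125/8 Hz
Zero-padding interpolates the spectrum (finer frequency grid)
but does NOT improve the true spectral resolution (ability to resolve close frequencies).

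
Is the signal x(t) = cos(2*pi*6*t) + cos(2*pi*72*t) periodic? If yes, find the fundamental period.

f1 = 6 Hz, f2 = 72 Hz
Period T1 = 1/6, T2 = 1/72
Ratio T1/T2 = 72/6, which is rational.
The signal is periodic with fundamental period T = 1/GCD(6,72) = 1/6 s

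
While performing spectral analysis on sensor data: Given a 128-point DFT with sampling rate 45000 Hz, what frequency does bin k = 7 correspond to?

The frequency of DFT bin k is: f_k = k * f_s / N
f_7 = 7 * 45000 / 128 = 39375/16 Hz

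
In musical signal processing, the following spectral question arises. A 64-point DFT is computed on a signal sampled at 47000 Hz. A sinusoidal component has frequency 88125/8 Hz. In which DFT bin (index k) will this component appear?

DFT frequency resolution = f_s/N = 47000/64 = 5875/8 Hz
Bin index k = f_signal / resolution = 88125/8 / 5875/8 = 15
The signal frequency 88125/8 Hz falls in DFT bin k = 15.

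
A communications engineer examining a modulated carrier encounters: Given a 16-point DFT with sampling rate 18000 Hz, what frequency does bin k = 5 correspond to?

The frequency of DFT bin k is: f_k = k * f_s / N
f_5 = 5 * 18000 / 16 = 5625 Hz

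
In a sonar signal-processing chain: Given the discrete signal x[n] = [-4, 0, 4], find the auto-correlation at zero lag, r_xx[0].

The auto-correlation at zero lag r_xx[0] equals the signal energy.
r_xx[0] = sum of x[n]^2 = (-4)^2 + 0^2 + 4^2
= 16 + 0 + 16 = 32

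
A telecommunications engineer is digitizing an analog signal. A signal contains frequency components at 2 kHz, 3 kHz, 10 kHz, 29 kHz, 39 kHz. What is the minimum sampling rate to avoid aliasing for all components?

The highest frequency component is f_max = 39 kHz.
Nyquist rate = 2 * f_max = 2 * 39 kHz = 78 kHz.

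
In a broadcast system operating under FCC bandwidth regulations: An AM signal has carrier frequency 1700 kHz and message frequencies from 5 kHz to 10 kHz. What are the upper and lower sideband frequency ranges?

Upper sideband (USB) = fc + [fm_low, fm_high] = 1700 + [5, 10] = [1705, 1710] kHz
Lower sideband (LSB) = fc - [fm_high, fm_low] = 1700 - [10, 5] = [1690, 1695] kHz
Total occupied spectrum: 1690 kHz to 1710 kHz (plus carrier at 1700 kHz)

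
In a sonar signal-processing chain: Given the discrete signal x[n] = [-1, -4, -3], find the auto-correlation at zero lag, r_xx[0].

The auto-correlation at zero lag r_xx[0] equals the signal energy.
r_xx[0] = sum of x[n]^2 = (-1)^2 + (-4)^2 + (-3)^2
= 1 + 16 + 9 = 26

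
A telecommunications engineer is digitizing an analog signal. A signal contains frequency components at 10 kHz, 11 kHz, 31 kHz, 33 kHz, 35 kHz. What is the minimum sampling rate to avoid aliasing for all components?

The highest frequency component is f_max = 35 kHz.
Nyquist rate = 2 * f_max = 2 * 35 kHz = 70 kHz.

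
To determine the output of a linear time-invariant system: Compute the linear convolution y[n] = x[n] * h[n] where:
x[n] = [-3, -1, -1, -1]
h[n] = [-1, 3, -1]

y[n] = sum_k x[k]*h[n-k]. Output length = len(x) + len(h) - 1 = 4 + 3 - 1 = 6.
y[0] = -3*-1 = 3
y[1] = -1*-1 + -3*3 = -8
y[2] = -1*-1 + -1*3 + -3*-1 = 1
y[3] = -1*-1 + -1*3 + -1*-1 = -1
y[4] = -1*3 + -1*-1 = -2
y[5] = -1*-1 = 1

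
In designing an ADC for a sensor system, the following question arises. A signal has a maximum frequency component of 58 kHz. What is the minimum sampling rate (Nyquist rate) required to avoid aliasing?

By the Nyquist-Shannon sampling theorem,
the minimum sampling rate (Nyquist rate) must be at least 2 * f_max.
Nyquist rate = 2 * 58 kHz = 116 kHz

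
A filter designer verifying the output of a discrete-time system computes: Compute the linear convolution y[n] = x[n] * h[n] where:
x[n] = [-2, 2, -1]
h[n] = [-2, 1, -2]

y[n] = sum_k x[k]*h[n-k]. Output length = len(x) + len(h) - 1 = 3 + 3 - 1 = 5.
y[0] = -2*-2 = 4
y[1] = 2*-2 + -2*1 = -6
y[2] = -1*-2 + 2*1 + -2*-2 = 8
y[3] = -1*1 + 2*-2 = -5
y[4] = -1*-2 = 2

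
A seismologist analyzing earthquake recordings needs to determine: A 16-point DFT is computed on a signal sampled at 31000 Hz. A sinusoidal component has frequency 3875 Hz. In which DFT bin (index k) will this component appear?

DFT frequency resolution = f_s/N = 31000/16 = 3875/2 Hz
Bin index k = f_signal / resolution = 3875 / 3875/2 = 2
The signal frequency 3875 Hz falls in DFT bin k = 2.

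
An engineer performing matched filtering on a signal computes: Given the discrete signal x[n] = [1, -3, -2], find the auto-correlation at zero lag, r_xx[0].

The auto-correlation at zero lag r_xx[0] equals the signal energy.
r_xx[0] = sum of x[n]^2 = 1^2 + (-3)^2 + (-2)^2
= 1 + 9 + 4 = 14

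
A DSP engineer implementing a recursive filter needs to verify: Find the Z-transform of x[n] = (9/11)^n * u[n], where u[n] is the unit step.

The Z-transform of a^n * u[n] is z/(z-a) for |z| > |a|.
Here a = 9/11, so X(z) = z/(z - (9/11)) = 11z/(11z - 9)
ROC: |z| > 9/11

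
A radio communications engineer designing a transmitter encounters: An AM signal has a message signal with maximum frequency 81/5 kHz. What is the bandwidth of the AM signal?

In AM (double-sideband), the bandwidth is twice the message frequency.
BW = 2 * f_m = 2 * 81/5 kHz = 162/5 kHz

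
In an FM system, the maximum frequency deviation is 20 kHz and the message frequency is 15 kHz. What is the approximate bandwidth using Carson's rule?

Carson's rule: BW = 2*(delta_f + f_m)
= 2*(20 + 15) kHz = 70 kHz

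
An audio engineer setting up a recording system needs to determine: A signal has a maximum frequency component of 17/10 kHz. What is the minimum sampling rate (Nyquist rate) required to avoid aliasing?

By the Nyquist-Shannon sampling theorem,
the minimum sampling rate (Nyquist rate) must be at least 2 * f_max.
Nyquist rate = 2 * 17/10 kHz = 17/5 kHz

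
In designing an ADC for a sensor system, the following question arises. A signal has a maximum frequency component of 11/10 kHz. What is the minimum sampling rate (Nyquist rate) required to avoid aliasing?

By the Nyquist-Shannon sampling theorem,
the minimum sampling rate (Nyquist rate) must be at least 2 * f_max.
Nyquist rate = 2 * 11/10 kHz = 11/5 kHz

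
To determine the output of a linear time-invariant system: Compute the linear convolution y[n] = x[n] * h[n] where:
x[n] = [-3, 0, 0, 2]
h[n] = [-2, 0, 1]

y[n] = sum_k x[k]*h[n-k]. Output length = len(x) + len(h) - 1 = 4 + 3 - 1 = 6.
y[0] = -3*-2 = 6
y[1] = 0*-2 + -3*0 = 0
y[2] = 0*-2 + 0*0 + -3*1 = -3
y[3] = 2*-2 + 0*0 + 0*1 = -4
y[4] = 2*0 + 0*1 = 0
y[5] = 2*1 = 2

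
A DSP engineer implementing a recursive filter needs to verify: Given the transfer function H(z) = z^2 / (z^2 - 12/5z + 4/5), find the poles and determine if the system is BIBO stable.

Poles are roots of the denominator: z^2 - 12/5z + 4/5 = 0.
Quadratic formula: z = [-(-12/5) +/- sqrt((-12/5)^2 - 4*(4/5))] / 2
Discriminant = 144/25 - 16/5 = 64/25; sqrt = 8/5.
z = (12/5 +/- 8/5) / 2 => z = 2 or z = 2/5.
|p1| = 2, |p2| = 2/5.
For BIBO stability, all poles must lie inside the unit circle (|p| < 1).
System is UNSTABLE since at least one |p| >= 1.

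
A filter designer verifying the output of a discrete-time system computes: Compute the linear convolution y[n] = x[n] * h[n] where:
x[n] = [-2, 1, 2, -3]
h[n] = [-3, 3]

y[n] = sum_k x[k]*h[n-k]. Output length = len(x) + len(h) - 1 = 4 + 2 - 1 = 5.
y[0] = -2*-3 = 6
y[1] = 1*-3 + -2*3 = -9
y[2] = 2*-3 + 1*3 = -3
y[3] = -3*-3 + 2*3 = 15
y[4] = -3*3 = -9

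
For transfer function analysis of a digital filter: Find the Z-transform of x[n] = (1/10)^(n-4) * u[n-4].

Time-shifting property: if X(z) = Z{x[n]}, then Z{x[n-d]} = z^(-d) * X(z)
X(z) = z/(z - 1/10) for x[n] = (1/10)^n * u[n]
Z{x[n-4]} = z^(-4) * z/(z - 1/10) = z^(-3)/(z - 1/10)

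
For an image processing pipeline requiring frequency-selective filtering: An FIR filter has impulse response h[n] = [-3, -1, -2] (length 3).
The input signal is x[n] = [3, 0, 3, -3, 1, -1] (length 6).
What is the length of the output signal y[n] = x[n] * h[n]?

For linear convolution, the output length is:
len(y) = len(x) + len(h) - 1 = 6 + 3 - 1 = 8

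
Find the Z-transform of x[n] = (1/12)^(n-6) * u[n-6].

Time-shifting property: if X(z) = Z{x[n]}, then Z{x[n-d]} = z^(-d) * X(z)
X(z) = z/(z - 1/12) for x[n] = (1/12)^n * u[n]
Z{x[n-6]} = z^(-6) * z/(z - 1/12) = z^(-5)/(z - 1/12)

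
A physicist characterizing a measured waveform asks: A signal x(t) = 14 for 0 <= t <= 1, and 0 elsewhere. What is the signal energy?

Energy = integral of |x(t)|^2 dt over the signal duration
= 14^2 * 1 = 196 * 1 = 196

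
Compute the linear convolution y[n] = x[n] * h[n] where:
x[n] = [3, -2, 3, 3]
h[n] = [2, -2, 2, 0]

y[n] = sum_k x[k]*h[n-k]. Output length = len(x) + len(h) - 1 = 4 + 4 - 1 = 7.
y[0] = 3*2 = 6
y[1] = -2*2 + 3*-2 = -10
y[2] = 3*2 + -2*-2 + 3*2 = 16
y[3] = 3*2 + 3*-2 + -2*2 + 3*0 = -4
y[4] = 3*-2 + 3*2 + -2*0 = 0
y[5] = 3*2 + 3*0 = 6
y[6] = 3*0 = 0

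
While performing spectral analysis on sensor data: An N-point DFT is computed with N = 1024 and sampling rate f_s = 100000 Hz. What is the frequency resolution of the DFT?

DFT frequency resolution = f_s / N
= 100000 / 1024 = 3125/32 Hz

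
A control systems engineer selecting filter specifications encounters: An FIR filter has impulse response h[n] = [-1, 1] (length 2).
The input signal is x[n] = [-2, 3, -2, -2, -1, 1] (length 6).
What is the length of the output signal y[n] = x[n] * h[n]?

For linear convolution, the output length is:
len(y) = len(x) + len(h) - 1 = 6 + 2 - 1 = 7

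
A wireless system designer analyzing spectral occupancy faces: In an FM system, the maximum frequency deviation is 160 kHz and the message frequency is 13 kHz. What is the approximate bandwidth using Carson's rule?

Carson's rule: BW = 2*(delta_f + f_m)
= 2*(160 + 13) kHz = 346 kHz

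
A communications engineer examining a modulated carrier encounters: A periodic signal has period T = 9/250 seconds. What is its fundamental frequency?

The fundamental frequency is the reciprocal of the period.
f = 1/T = 1/(9/250) = 250/9 Hz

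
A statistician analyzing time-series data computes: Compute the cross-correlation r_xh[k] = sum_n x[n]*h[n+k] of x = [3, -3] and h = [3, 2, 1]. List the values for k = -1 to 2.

Both sequences indexed from 0 and zero outside their support.
Lags with overlap: k = -1 to 2.
  r_xh[-1] = x[1]*h[0] = -9
  r_xh[0] = x[0]*h[0] + x[1]*h[1] = 3
  r_xh[1] = x[0]*h[1] + x[1]*h[2] = 3
  r_xh[2] = x[0]*h[2] = 3
r_xh = [-9, 3, 3, 3] (for k = -1, ..., 2)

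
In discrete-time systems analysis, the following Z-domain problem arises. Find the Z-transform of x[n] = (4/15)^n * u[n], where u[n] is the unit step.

The Z-transform of a^n * u[n] is z/(z-a) for |z| > |a|.
Here a = 4/15, so X(z) = z/(z - (4/15)) = 15z/(15z - 4)
ROC: |z| > 4/15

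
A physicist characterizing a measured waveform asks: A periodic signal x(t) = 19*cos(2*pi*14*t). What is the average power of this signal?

Average power of A*cos(wt) is A^2/2.
P = 19^2 / 2 = 361/2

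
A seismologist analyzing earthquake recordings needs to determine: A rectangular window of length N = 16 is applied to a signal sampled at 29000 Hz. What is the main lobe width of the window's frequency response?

For a rectangular window of length N,
the main lobe width in frequency is 2*f_s/N.
= 2*29000/16 = 3625 Hz
This determines the minimum frequency separation for resolving two sinusoids.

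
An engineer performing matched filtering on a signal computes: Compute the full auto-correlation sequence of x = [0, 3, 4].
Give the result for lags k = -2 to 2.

r_xx[k] = sum_m x[m]*x[m+k], indexed from 0, for k = -2 to 2:
  r_xx[-2] = x[2]*x[0] = 0
  r_xx[-1] = x[1]*x[0] + x[2]*x[1] = 12
  r_xx[0] = x[0]*x[0] + x[1]*x[1] + x[2]*x[2] = 25
  r_xx[1] = x[0]*x[1] + x[1]*x[2] = 12
  r_xx[2] = x[0]*x[2] = 0
r_xx = [0, 12, 25, 12, 0]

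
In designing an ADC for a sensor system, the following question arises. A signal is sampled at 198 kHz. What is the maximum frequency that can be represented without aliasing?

The maximum frequency that can be represented without aliasing
is the Nyquist frequency: f_max = f_s / 2 = 198 kHz / 2 = 99 kHz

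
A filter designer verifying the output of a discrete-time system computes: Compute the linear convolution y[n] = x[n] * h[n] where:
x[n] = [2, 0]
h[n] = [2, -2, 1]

y[n] = sum_k x[k]*h[n-k]. Output length = len(x) + len(h) - 1 = 2 + 3 - 1 = 4.
y[0] = 2*2 = 4
y[1] = 0*2 + 2*-2 = -4
y[2] = 0*-2 + 2*1 = 2
y[3] = 0*1 = 0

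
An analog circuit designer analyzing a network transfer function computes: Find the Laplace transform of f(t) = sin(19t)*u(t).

Standard pair: sin(wt)*u(t) <-> w/(s^2+w^2)
With w = 19: L{sin(19t)*u(t)} = 19/(s^2+361)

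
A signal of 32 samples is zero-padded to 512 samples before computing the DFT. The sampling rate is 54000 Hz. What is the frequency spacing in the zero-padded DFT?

Original DFT: N = 32, resolution = f_s/N = 54000/32 = 3375/2 Hz
Zero-padded DFT: N = 512, resolution = f_s/N = 54000/512 = 3375/32 Hz
Zero-padding interpolates the spectrum (finer frequency grid)
but does NOT improve the true spectral resolution (ability to resolve close frequencies).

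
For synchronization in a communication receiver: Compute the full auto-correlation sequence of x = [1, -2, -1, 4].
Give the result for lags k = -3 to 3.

r_xx[k] = sum_m x[m]*x[m+k], indexed from 0, for k = -3 to 3:
  r_xx[-3] = x[3]*x[0] = 4
  r_xx[-2] = x[2]*x[0] + x[3]*x[1] = -9
  r_xx[-1] = x[1]*x[0] + x[2]*x[1] + x[3]*x[2] = -4
  r_xx[0] = x[0]*x[0] + x[1]*x[1] + x[2]*x[2] + x[3]*x[3] = 22
  r_xx[1] = x[0]*x[1] + x[1]*x[2] + x[2]*x[3] = -4
  r_xx[2] = x[0]*x[2] + x[1]*x[3] = -9
  r_xx[3] = x[0]*x[3] = 4
r_xx = [4, -9, -4, 22, -4, -9, 4]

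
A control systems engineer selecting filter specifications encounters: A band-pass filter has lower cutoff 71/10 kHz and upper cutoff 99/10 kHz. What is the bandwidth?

Bandwidth = f_high - f_low
= 99/10 kHz - 71/10 kHz = 14/5 kHz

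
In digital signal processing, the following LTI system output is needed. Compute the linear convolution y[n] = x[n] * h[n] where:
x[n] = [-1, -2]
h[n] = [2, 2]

y[n] = sum_k x[k]*h[n-k]. Output length = len(x) + len(h) - 1 = 2 + 2 - 1 = 3.
y[0] = -1*2 = -2
y[1] = -2*2 + -1*2 = -6
y[2] = -2*2 = -4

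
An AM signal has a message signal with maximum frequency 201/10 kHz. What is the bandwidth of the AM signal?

In AM (double-sideband), the bandwidth is twice the message frequency.
BW = 2 * f_m = 2 * 201/10 kHz = 201/5 kHz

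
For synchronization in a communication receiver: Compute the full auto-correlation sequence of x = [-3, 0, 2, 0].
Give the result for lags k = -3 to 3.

r_xx[k] = sum_m x[m]*x[m+k], indexed from 0, for k = -3 to 3:
  r_xx[-3] = x[3]*x[0] = 0
  r_xx[-2] = x[2]*x[0] + x[3]*x[1] = -6
  r_xx[-1] = x[1]*x[0] + x[2]*x[1] + x[3]*x[2] = 0
  r_xx[0] = x[0]*x[0] + x[1]*x[1] + x[2]*x[2] + x[3]*x[3] = 13
  r_xx[1] = x[0]*x[1] + x[1]*x[2] + x[2]*x[3] = 0
  r_xx[2] = x[0]*x[2] + x[1]*x[3] = -6
  r_xx[3] = x[0]*x[3] = 0
r_xx = [0, -6, 0, 13, 0, -6, 0]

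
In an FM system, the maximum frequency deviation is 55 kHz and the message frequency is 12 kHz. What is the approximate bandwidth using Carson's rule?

Carson's rule: BW = 2*(delta_f + f_m)
= 2*(55 + 12) kHz = 134 kHz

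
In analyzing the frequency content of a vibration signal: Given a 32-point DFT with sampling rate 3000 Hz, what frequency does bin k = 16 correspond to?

The frequency of DFT bin k is: f_k = k * f_s / N
f_16 = 16 * 3000 / 32 = 1500 Hz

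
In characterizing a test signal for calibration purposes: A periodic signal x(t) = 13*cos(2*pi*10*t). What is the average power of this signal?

Average power of A*cos(wt) is A^2/2.
P = 13^2 / 2 = 169/2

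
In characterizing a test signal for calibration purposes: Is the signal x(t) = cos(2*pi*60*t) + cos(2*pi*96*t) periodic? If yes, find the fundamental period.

f1 = 60 Hz, f2 = 96 Hz
Period T1 = 1/60, T2 = 1/96
Ratio T1/T2 = 96/60, which is rational.
The signal is periodic with fundamental period T = 1/GCD(60,96) = 1/12 s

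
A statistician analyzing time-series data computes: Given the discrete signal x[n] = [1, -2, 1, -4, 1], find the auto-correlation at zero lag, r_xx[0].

The auto-correlation at zero lag r_xx[0] equals the signal energy.
r_xx[0] = sum of x[n]^2 = 1^2 + (-2)^2 + 1^2 + (-4)^2 + 1^2
= 1 + 4 + 1 + 16 + 1 = 23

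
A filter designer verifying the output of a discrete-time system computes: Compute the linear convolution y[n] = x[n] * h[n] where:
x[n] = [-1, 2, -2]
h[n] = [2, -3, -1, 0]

y[n] = sum_k x[k]*h[n-k]. Output length = len(x) + len(h) - 1 = 3 + 4 - 1 = 6.
y[0] = -1*2 = -2
y[1] = 2*2 + -1*-3 = 7
y[2] = -2*2 + 2*-3 + -1*-1 = -9
y[3] = -2*-3 + 2*-1 + -1*0 = 4
y[4] = -2*-1 + 2*0 = 2
y[5] = -2*0 = 0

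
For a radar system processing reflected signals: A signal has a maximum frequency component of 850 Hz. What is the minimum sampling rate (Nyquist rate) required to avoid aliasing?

By the Nyquist-Shannon sampling theorem,
the minimum sampling rate (Nyquist rate) must be at least 2 * f_max.
Nyquist rate = 2 * 850 Hz = 1700 Hz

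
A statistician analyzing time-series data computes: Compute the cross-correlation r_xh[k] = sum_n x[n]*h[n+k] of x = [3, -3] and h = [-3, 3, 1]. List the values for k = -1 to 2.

Both sequences indexed from 0 and zero outside their support.
Lags with overlap: k = -1 to 2.
  r_xh[-1] = x[1]*h[0] = 9
  r_xh[0] = x[0]*h[0] + x[1]*h[1] = -18
  r_xh[1] = x[0]*h[1] + x[1]*h[2] = 6
  r_xh[2] = x[0]*h[2] = 3
r_xh = [9, -18, 6, 3] (for k = -1, ..., 2)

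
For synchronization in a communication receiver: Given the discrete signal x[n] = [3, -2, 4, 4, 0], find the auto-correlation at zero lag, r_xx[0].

The auto-correlation at zero lag r_xx[0] equals the signal energy.
r_xx[0] = sum of x[n]^2 = 3^2 + (-2)^2 + 4^2 + 4^2 + 0^2
= 9 + 4 + 16 + 16 + 0 = 45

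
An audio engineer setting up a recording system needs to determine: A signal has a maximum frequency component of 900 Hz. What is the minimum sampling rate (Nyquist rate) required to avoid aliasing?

By the Nyquist-Shannon sampling theorem,
the minimum sampling rate (Nyquist rate) must be at least 2 * f_max.
Nyquist rate = 2 * 900 Hz = 1800 Hz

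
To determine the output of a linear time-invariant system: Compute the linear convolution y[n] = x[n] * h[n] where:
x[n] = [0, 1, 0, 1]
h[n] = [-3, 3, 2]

y[n] = sum_k x[k]*h[n-k]. Output length = len(x) + len(h) - 1 = 4 + 3 - 1 = 6.
y[0] = 0*-3 = 0
y[1] = 1*-3 + 0*3 = -3
y[2] = 0*-3 + 1*3 + 0*2 = 3
y[3] = 1*-3 + 0*3 + 1*2 = -1
y[4] = 1*3 + 0*2 = 3
y[5] = 1*2 = 2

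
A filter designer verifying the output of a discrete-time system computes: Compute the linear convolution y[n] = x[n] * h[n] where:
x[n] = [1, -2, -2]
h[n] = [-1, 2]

y[n] = sum_k x[k]*h[n-k]. Output length = len(x) + len(h) - 1 = 3 + 2 - 1 = 4.
y[0] = 1*-1 = -1
y[1] = -2*-1 + 1*2 = 4
y[2] = -2*-1 + -2*2 = -2
y[3] = -2*2 = -4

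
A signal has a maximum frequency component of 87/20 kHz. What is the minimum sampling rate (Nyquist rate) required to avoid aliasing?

By the Nyquist-Shannon sampling theorem,
the minimum sampling rate (Nyquist rate) must be at least 2 * f_max.
Nyquist rate = 2 * 87/20 kHz = 87/10 kHz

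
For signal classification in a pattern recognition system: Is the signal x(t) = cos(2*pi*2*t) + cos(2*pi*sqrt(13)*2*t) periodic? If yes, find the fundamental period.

f1 = 2 Hz, f2 = 2*sqrt(13) Hz
Ratio f2/f1 = sqrt(13), which is irrational.
Since the frequency ratio is irrational, no common period exists.
The signal is not periodic.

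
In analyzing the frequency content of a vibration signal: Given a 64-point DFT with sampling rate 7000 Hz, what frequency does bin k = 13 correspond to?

The frequency of DFT bin k is: f_k = k * f_s / N
f_13 = 13 * 7000 / 64 = 11375/8 Hz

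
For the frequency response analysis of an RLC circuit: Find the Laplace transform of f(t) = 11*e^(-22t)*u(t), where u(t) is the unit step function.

Standard Laplace transform pair:
e^(-at)*u(t) <-> 1/(s+a)
With a = 22: L{11*e^(-22t)*u(t)} = 11/(s+22), ROC: Re(s) > -22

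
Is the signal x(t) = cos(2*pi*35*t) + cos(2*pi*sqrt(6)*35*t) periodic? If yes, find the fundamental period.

f1 = 35 Hz, f2 = 35*sqrt(6) Hz
Ratio f2/f1 = sqrt(6), which is irrational.
Since the frequency ratio is irrational, no common period exists.
The signal is not periodic.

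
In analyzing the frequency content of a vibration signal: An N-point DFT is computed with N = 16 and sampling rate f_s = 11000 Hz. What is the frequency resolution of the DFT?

DFT frequency resolution = f_s / N
= 11000 / 16 = 1375/2 Hz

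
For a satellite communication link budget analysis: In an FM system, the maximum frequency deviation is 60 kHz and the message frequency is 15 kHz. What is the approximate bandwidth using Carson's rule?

Carson's rule: BW = 2*(delta_f + f_m)
= 2*(60 + 15) kHz = 150 kHz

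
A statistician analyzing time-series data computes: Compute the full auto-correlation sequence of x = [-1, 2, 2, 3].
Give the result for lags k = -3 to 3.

r_xx[k] = sum_m x[m]*x[m+k], indexed from 0, for k = -3 to 3:
  r_xx[-3] = x[3]*x[0] = -3
  r_xx[-2] = x[2]*x[0] + x[3]*x[1] = 4
  r_xx[-1] = x[1]*x[0] + x[2]*x[1] + x[3]*x[2] = 8
  r_xx[0] = x[0]*x[0] + x[1]*x[1] + x[2]*x[2] + x[3]*x[3] = 18
  r_xx[1] = x[0]*x[1] + x[1]*x[2] + x[2]*x[3] = 8
  r_xx[2] = x[0]*x[2] + x[1]*x[3] = 4
  r_xx[3] = x[0]*x[3] = -3
r_xx = [-3, 4, 8, 18, 8, 4, -3]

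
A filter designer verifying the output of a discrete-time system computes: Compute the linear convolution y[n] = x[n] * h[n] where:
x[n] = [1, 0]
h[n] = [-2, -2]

y[n] = sum_k x[k]*h[n-k]. Output length = len(x) + len(h) - 1 = 2 + 2 - 1 = 3.
y[0] = 1*-2 = -2
y[1] = 0*-2 + 1*-2 = -2
y[2] = 0*-2 = 0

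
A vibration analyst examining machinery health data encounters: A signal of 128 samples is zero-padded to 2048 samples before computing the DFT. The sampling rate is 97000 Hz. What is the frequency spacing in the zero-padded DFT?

Original DFT: N = 128, resolution = f_s/N = 97000/128 = 12125/16 Hz
Zero-padded DFT: N = 2048, resolution = f_s/N = 97000/2048 = 12125/256 Hz
Zero-padding interpolates the spectrum (finer frequency grid)
but does NOT improve the true spectral resolution (ability to resolve close frequencies).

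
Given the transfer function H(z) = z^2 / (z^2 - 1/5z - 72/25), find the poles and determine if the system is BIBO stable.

Poles are roots of the denominator: z^2 - 1/5z - 72/25 = 0.
Quadratic formula: z = [-(-1/5) +/- sqrt((-1/5)^2 - 4*(-72/25))] / 2
Discriminant = 1/25 + 288/25 = 289/25; sqrt = 17/5.
z = (1/5 +/- 17/5) / 2 => z = 9/5 or z = -8/5.
|p1| = 9/5, |p2| = 8/5.
For BIBO stability, all poles must lie inside the unit circle (|p| < 1).
System is UNSTABLE since at least one |p| >= 1.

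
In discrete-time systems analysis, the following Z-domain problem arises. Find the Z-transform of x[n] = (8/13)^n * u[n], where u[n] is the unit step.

The Z-transform of a^n * u[n] is z/(z-a) for |z| > |a|.
Here a = 8/13, so X(z) = z/(z - (8/13)) = 13z/(13z - 8)
ROC: |z| > 8/13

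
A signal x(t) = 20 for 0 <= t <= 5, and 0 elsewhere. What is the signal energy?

Energy = integral of |x(t)|^2 dt over the signal duration
= 20^2 * 5 = 400 * 5 = 2000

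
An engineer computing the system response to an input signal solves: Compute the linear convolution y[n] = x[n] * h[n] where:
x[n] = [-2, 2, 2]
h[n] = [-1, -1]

y[n] = sum_k x[k]*h[n-k]. Output length = len(x) + len(h) - 1 = 3 + 2 - 1 = 4.
y[0] = -2*-1 = 2
y[1] = 2*-1 + -2*-1 = 0
y[2] = 2*-1 + 2*-1 = -4
y[3] = 2*-1 = -2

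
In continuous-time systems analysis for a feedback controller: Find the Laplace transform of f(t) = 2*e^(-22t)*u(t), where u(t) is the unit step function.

Standard Laplace transform pair:
e^(-at)*u(t) <-> 1/(s+a)
With a = 22: L{2*e^(-22t)*u(t)} = 2/(s+22), ROC: Re(s) > -22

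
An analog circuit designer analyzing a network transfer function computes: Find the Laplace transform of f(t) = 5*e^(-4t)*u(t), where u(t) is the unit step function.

Standard Laplace transform pair:
e^(-at)*u(t) <-> 1/(s+a)
With a = 4: L{5*e^(-4t)*u(t)} = 5/(s+4), ROC: Re(s) > -4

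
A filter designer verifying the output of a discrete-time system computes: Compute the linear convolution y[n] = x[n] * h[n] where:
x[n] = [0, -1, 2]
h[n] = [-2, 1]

y[n] = sum_k x[k]*h[n-k]. Output length = len(x) + len(h) - 1 = 3 + 2 - 1 = 4.
y[0] = 0*-2 = 0
y[1] = -1*-2 + 0*1 = 2
y[2] = 2*-2 + -1*1 = -5
y[3] = 2*1 = 2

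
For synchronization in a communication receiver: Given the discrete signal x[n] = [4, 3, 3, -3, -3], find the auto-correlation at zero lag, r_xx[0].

The auto-correlation at zero lag r_xx[0] equals the signal energy.
r_xx[0] = sum of x[n]^2 = 4^2 + 3^2 + 3^2 + (-3)^2 + (-3)^2
= 16 + 9 + 9 + 9 + 9 = 52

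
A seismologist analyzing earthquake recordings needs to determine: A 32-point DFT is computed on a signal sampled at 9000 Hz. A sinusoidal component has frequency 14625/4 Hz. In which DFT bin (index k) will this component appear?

DFT frequency resolution = f_s/N = 9000/32 = 1125/4 Hz
Bin index k = f_signal / resolution = 14625/4 / 1125/4 = 13
The signal frequency 14625/4 Hz falls in DFT bin k = 13.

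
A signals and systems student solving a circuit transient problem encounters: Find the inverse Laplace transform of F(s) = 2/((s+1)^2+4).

Standard pair: w/((s+a)^2+w^2) <-> e^(-at)*sin(wt)*u(t)
With a=1, w=2: f(t) = e^(-t)*sin(2t)*u(t)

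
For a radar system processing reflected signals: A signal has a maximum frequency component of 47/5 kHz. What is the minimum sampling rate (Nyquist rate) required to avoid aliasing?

By the Nyquist-Shannon sampling theorem,
the minimum sampling rate (Nyquist rate) must be at least 2 * f_max.
Nyquist rate = 2 * 47/5 kHz = 94/5 kHz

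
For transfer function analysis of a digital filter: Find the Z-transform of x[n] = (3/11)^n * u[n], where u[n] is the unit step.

The Z-transform of a^n * u[n] is z/(z-a) for |z| > |a|.
Here a = 3/11, so X(z) = z/(z - (3/11)) = 11z/(11z - 3)
ROC: |z| > 3/11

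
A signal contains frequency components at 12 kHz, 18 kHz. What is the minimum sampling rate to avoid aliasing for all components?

The highest frequency component is f_max = 18 kHz.
Nyquist rate = 2 * f_max = 2 * 18 kHz = 36 kHz.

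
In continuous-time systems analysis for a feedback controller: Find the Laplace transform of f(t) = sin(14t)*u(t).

Standard pair: sin(wt)*u(t) <-> w/(s^2+w^2)
With w = 14: L{sin(14t)*u(t)} = 14/(s^2+196)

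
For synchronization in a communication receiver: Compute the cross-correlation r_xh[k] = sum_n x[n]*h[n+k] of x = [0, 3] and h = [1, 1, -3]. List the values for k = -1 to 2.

Both sequences indexed from 0 and zero outside their support.
Lags with overlap: k = -1 to 2.
  r_xh[-1] = x[1]*h[0] = 3
  r_xh[0] = x[0]*h[0] + x[1]*h[1] = 3
  r_xh[1] = x[0]*h[1] + x[1]*h[2] = -9
  r_xh[2] = x[0]*h[2] = 0
r_xh = [3, 3, -9, 0] (for k = -1, ..., 2)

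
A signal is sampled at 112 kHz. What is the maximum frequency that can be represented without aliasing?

The maximum frequency that can be represented without aliasing
is the Nyquist frequency: f_max = f_s / 2 = 112 kHz / 2 = 56 kHz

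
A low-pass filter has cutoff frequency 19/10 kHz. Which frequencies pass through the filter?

A low-pass filter passes all frequencies below the cutoff frequency 19/10 kHz and attenuates higher frequencies.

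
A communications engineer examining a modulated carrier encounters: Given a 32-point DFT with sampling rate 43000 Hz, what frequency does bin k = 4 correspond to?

The frequency of DFT bin k is: f_k = k * f_s / N
f_4 = 4 * 43000 / 32 = 5375 Hz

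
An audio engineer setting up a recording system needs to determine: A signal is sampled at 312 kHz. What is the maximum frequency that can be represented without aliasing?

The maximum frequency that can be represented without aliasing
is the Nyquist frequency: f_max = f_s / 2 = 312 kHz / 2 = 156 kHz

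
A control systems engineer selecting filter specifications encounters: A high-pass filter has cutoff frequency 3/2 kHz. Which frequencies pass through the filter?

A high-pass filter passes all frequencies above the cutoff frequency 3/2 kHz and attenuates lower frequencies.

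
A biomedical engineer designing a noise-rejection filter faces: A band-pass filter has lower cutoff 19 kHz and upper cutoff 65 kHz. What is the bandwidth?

Bandwidth = f_high - f_low
= 65 kHz - 19 kHz = 46 kHz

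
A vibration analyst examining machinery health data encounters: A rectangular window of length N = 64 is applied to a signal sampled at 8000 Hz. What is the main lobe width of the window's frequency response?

For a rectangular window of length N,
the main lobe width in frequency is 2*f_s/N.
= 2*8000/64 = 250 Hz
This determines the minimum frequency separation for resolving two sinusoids.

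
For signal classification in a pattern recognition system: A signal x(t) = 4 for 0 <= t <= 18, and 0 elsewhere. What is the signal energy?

Energy = integral of |x(t)|^2 dt over the signal duration
= 4^2 * 18 = 16 * 18 = 288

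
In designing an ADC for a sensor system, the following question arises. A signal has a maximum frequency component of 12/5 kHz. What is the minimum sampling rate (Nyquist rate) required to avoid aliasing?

By the Nyquist-Shannon sampling theorem,
the minimum sampling rate (Nyquist rate) must be at least 2 * f_max.
Nyquist rate = 2 * 12/5 kHz = 24/5 kHz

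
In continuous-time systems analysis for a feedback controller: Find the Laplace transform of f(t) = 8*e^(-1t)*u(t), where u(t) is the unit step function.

Standard Laplace transform pair:
e^(-at)*u(t) <-> 1/(s+a)
With a = 1: L{8*e^(-1t)*u(t)} = 8/(s+1), ROC: Re(s) > -1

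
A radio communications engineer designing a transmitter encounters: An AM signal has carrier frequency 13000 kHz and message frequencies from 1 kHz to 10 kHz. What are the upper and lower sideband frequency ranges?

Upper sideband (USB) = fc + [fm_low, fm_high] = 13000 + [1, 10] = [13001, 13010] kHz
Lower sideband (LSB) = fc - [fm_high, fm_low] = 13000 - [10, 1] = [12990, 12999] kHz
Total occupied spectrum: 12990 kHz to 13010 kHz (plus carrier at 13000 kHz)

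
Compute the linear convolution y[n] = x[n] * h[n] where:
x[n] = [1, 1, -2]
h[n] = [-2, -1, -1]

y[n] = sum_k x[k]*h[n-k]. Output length = len(x) + len(h) - 1 = 3 + 3 - 1 = 5.
y[0] = 1*-2 = -2
y[1] = 1*-2 + 1*-1 = -3
y[2] = -2*-2 + 1*-1 + 1*-1 = 2
y[3] = -2*-1 + 1*-1 = 1
y[4] = -2*-1 = 2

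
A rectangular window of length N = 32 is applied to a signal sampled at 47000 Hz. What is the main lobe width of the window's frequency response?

For a rectangular window of length N,
the main lobe width in frequency is 2*f_s/N.
= 2*47000/32 = 5875/2 Hz
This determines the minimum frequency separation for resolving two sinusoids.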